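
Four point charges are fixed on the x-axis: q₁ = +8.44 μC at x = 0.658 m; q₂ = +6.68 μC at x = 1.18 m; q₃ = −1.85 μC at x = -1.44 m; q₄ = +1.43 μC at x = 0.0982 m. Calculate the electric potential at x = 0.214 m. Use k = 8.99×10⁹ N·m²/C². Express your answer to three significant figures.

3.34×10⁵ V

The total potential is the scalar sum of each charge's contribution, V = Σ kqᵢ/rᵢ.
Distances from the field point to each charge: r₁ = 0.444 m, r₂ = 0.966 m, r₃ = 1.65 m, r₄ = 0.116 m.
V = k[(8.44×10⁻⁶)/(0.444) + (6.68×10⁻⁶)/(0.966) + (-1.85×10⁻⁶)/(1.65) + (1.43×10⁻⁶)/(0.116)] = 3.34×10⁵ V.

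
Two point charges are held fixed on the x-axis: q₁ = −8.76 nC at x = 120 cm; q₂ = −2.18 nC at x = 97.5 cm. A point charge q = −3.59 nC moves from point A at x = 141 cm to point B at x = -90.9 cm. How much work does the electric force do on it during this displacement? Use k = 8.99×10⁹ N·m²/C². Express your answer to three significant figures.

The work done by the electric force is W_field = −ΔU = −q(V_B − V_A) = q(V_A − V_B).
At A: distances to the source charges are 0.210 m, 0.435 m; V_A = Σ kqᵢ/rᵢ = -420 V.
At B: distances to the source charges are 2.11 m, 1.88 m; V_B = Σ kqᵢ/rᵢ = -47.7 V.
ΔV = V_B − V_A = 372 V.
W_field = −qΔV = −(-3.59×10⁻⁹ C)(372 V) = 1.34×10⁻⁶ J.

1.34×10⁻⁶ J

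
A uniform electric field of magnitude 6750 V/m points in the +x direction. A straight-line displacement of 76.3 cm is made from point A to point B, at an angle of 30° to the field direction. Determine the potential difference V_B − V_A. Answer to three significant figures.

Only the component of displacement along E changes the potential: ΔV = −E·d·cosθ.
ΔV = −(6750 V/m)(0.763 m)cos30° = -4460 V.

-4460 V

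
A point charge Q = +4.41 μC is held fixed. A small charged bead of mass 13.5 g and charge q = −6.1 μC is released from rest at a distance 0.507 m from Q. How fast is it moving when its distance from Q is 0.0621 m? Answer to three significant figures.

22.5 m/s

Only the electrostatic force acts, so mechanical energy is conserved: ½mv² = U₁ − U₂ = kQq(1/r₁ − 1/r₂).
U₁ − U₂ = (8.99×10⁹ N·m²/C²)(4.41×10⁻⁶ C)(-6.10×10⁻⁶ C)(1/0.507 − 1/0.0621) = 3.42 J.
v = √(2·3.42/0.0135) = 22.5 m/s.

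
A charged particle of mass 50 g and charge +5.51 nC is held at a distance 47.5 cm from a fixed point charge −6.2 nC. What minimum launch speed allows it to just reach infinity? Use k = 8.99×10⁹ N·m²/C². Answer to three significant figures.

5.09×10⁻³ m/s

To just escape, total mechanical energy must reach zero at infinity: ½mv²_min + U = 0, so ½mv²_min = −U = |kQq|/r.
|U| = |kQq|/r = (8.99×10⁹ N·m²/C²)(6.20×10⁻⁹)(5.51×10⁻⁹)/(0.475) = 6.47×10⁻⁷ J.
v_min = √(2|U|/m) = √(2·6.47×10⁻⁷/0.0500) = 5.09×10⁻³ m/s.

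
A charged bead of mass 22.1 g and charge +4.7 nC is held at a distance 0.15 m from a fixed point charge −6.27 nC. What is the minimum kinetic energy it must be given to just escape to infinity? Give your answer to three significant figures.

To just escape, total mechanical energy must reach zero at infinity: ½mv²_min + U = 0, so ½mv²_min = −U = |kQq|/r.
|U| = |kQq|/r = (8.99×10⁹ N·m²/C²)(6.27×10⁻⁹)(4.70×10⁻⁹)/(0.150) = 1.77×10⁻⁶ J.

1.77×10⁻⁶ J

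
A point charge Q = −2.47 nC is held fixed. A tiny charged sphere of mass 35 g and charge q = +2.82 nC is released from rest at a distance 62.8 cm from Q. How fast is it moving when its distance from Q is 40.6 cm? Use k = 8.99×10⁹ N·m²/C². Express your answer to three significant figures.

1.77×10⁻³ m/s

Only the electrostatic force acts, so mechanical energy is conserved: ½mv² = U₁ − U₂ = kQq(1/r₁ − 1/r₂).
U₁ − U₂ = (8.99×10⁹ N·m²/C²)(-2.47×10⁻⁹ C)(2.82×10⁻⁹ C)(1/0.628 − 1/0.406) = 5.45×10⁻⁸ J.
v = √(2·5.45×10⁻⁸/0.0350) = 1.77×10⁻³ m/s.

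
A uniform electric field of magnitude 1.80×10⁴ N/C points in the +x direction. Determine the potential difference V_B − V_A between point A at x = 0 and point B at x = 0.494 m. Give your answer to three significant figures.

-8890 V

In a uniform field, potential decreases in the direction of E: V_B − V_A = −E·Δx.
V_B − V_A = −(1.80×10⁴ V/m)(0.494 m) = -8890 V.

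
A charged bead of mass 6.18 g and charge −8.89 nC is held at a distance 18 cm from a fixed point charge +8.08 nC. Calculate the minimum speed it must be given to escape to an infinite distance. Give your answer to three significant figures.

0.0341 m/s

To just escape, total mechanical energy must reach zero at infinity: ½mv²_min + U = 0, so ½mv²_min = −U = |kQq|/r.
|U| = |kQq|/r = (8.99×10⁹ N·m²/C²)(8.08×10⁻⁹)(8.89×10⁻⁹)/(0.180) = 3.59×10⁻⁶ J.
v_min = √(2|U|/m) = √(2·3.59×10⁻⁶/6.18×10⁻³) = 0.0341 m/s.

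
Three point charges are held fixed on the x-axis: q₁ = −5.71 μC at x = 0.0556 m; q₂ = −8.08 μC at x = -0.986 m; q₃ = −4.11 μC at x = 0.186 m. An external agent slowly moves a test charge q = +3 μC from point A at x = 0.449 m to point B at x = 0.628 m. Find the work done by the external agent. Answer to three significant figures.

0.310 J

For quasistatic motion the external work equals the change in potential energy: W_ext = qΔV = q(V_B − V_A).
At A: distances to the source charges are 0.393 m, 1.44 m, 0.263 m; V_A = Σ kqᵢ/rᵢ = -3.22×10⁵ V.
At B: distances to the source charges are 0.572 m, 1.61 m, 0.442 m; V_B = Σ kqᵢ/rᵢ = -2.18×10⁵ V.
ΔV = V_B − V_A = 1.03×10⁵ V.
W_ext = qΔV = (3.00×10⁻⁶ C)(1.03×10⁵ V) = 0.310 J.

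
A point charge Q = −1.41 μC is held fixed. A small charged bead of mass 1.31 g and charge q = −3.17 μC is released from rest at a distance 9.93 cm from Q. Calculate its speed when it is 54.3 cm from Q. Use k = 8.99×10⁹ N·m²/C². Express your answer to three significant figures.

22.5 m/s

Only the electrostatic force acts, so mechanical energy is conserved: ½mv² = U₁ − U₂ = kQq(1/r₁ − 1/r₂).
U₁ − U₂ = (8.99×10⁹ N·m²/C²)(-1.41×10⁻⁶ C)(-3.17×10⁻⁶ C)(1/0.0993 − 1/0.543) = 0.331 J.
v = √(2·0.331/1.31×10⁻³) = 22.5 m/s.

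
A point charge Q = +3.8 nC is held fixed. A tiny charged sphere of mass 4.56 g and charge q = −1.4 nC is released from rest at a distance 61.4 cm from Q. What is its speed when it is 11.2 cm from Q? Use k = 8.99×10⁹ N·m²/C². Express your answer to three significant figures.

0.0124 m/s

Only the electrostatic force acts, so mechanical energy is conserved: ½mv² = U₁ − U₂ = kQq(1/r₁ − 1/r₂).
U₁ − U₂ = (8.99×10⁹ N·m²/C²)(3.80×10⁻⁹ C)(-1.40×10⁻⁹ C)(1/0.614 − 1/0.112) = 3.49×10⁻⁷ J.
v = √(2·3.49×10⁻⁷/4.56×10⁻³) = 0.0124 m/s.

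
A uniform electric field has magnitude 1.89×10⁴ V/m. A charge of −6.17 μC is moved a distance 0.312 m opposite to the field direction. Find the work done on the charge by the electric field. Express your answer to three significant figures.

The potential change for a displacement 0.312 m opposite to the field direction is ΔV = +Ed = 5900 V.
W_field = −qΔV = 0.0364 J.

0.0364 J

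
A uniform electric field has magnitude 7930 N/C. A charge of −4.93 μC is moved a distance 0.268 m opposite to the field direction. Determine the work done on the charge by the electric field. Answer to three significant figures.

0.0105 J

The potential change for a displacement 0.268 m opposite to the field direction is ΔV = +Ed = 2130 V.
W_field = −qΔV = 0.0105 J.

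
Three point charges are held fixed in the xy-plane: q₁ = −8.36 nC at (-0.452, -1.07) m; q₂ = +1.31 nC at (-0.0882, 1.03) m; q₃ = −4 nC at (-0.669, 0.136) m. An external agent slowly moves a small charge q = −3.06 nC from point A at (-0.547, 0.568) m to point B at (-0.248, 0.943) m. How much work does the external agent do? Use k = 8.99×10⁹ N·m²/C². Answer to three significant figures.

For quasistatic motion the external work equals the change in potential energy: W_ext = qΔV = q(V_B − V_A).
At A: distances to the source charges are 1.64 m, 0.651 m, 0.449 m; V_A = Σ kqᵢ/rᵢ = -108 V.
At B: distances to the source charges are 2.02 m, 0.182 m, 0.910 m; V_B = Σ kqᵢ/rᵢ = -11.9 V.
ΔV = V_B − V_A = 95.9 V.
W_ext = qΔV = (-3.06×10⁻⁹ C)(95.9 V) = -2.93×10⁻⁷ J.

-2.93×10⁻⁷ J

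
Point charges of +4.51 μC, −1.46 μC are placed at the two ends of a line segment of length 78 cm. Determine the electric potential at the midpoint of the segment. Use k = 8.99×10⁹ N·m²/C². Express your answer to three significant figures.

7.03×10⁴ V

The total potential is the scalar sum of each charge's contribution, V = Σ kqᵢ/rᵢ.
Each charge is 0.390 m from the midpoint.
V = k[(4.51×10⁻⁶)/(0.390) + (-1.46×10⁻⁶)/(0.390)] = 7.03×10⁴ V.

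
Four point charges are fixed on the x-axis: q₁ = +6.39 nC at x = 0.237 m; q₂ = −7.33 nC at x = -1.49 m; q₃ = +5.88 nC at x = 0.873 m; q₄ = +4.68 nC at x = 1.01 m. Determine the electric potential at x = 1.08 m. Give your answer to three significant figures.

The total potential is the scalar sum of each charge's contribution, V = Σ kqᵢ/rᵢ.
Distances from the field point to each charge: r₁ = 0.843 m, r₂ = 2.57 m, r₃ = 0.207 m, r₄ = 0.0700 m.
V = k[(6.39×10⁻⁹)/(0.843) + (-7.33×10⁻⁹)/(2.57) + (5.88×10⁻⁹)/(0.207) + (4.68×10⁻⁹)/(0.0700)] = 899 V.

899 V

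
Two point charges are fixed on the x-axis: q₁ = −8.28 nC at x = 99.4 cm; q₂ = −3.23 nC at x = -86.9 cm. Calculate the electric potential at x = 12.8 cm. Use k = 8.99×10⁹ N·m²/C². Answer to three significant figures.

-115 V

Electric potential is a scalar, so the contributions from each charge add algebraically: V = Σ kqᵢ/rᵢ.
Distances from the field point to each charge: r₁ = 0.866 m, r₂ = 0.997 m.
V = k[(-8.28×10⁻⁹)/(0.866) + (-3.23×10⁻⁹)/(0.997)] = -115 V.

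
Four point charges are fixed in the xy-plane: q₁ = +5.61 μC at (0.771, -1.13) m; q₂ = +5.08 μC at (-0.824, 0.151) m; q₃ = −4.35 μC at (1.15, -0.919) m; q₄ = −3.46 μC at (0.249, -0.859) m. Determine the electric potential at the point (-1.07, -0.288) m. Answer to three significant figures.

7.71×10⁴ V

The total potential is the scalar sum of each charge's contribution, V = Σ kqᵢ/rᵢ.
Distances from the field point to each charge: r₁ = 2.02 m, r₂ = 0.503 m, r₃ = 2.31 m, r₄ = 1.44 m.
V = k[(5.61×10⁻⁶)/(2.02) + (5.08×10⁻⁶)/(0.503) + (-4.35×10⁻⁶)/(2.31) + (-3.46×10⁻⁶)/(1.44)] = 7.71×10⁴ V.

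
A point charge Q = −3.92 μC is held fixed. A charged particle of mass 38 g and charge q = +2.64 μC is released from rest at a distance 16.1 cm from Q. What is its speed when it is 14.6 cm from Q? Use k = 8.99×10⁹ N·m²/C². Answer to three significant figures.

1.77 m/s

Only the electrostatic force acts, so mechanical energy is conserved: ½mv² = U₁ − U₂ = kQq(1/r₁ − 1/r₂).
U₁ − U₂ = (8.99×10⁹ N·m²/C²)(-3.92×10⁻⁶ C)(2.64×10⁻⁶ C)(1/0.161 − 1/0.146) = 0.0594 J.
v = √(2·0.0594/0.0380) = 1.77 m/s.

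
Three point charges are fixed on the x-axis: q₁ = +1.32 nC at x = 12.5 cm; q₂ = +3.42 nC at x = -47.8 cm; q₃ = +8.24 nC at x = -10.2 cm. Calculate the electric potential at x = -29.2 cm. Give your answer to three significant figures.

The total potential is the scalar sum of each charge's contribution, V = Σ kqᵢ/rᵢ.
Distances from the field point to each charge: r₁ = 0.417 m, r₂ = 0.186 m, r₃ = 0.190 m.
V = k[(1.32×10⁻⁹)/(0.417) + (3.42×10⁻⁹)/(0.186) + (8.24×10⁻⁹)/(0.190)] = 584 V.

584 V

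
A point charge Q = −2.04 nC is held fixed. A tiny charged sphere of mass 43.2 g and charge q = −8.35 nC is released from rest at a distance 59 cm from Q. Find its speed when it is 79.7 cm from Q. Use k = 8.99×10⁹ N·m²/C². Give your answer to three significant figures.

1.77×10⁻³ m/s

Only the electrostatic force acts, so mechanical energy is conserved: ½mv² = U₁ − U₂ = kQq(1/r₁ − 1/r₂).
U₁ − U₂ = (8.99×10⁹ N·m²/C²)(-2.04×10⁻⁹ C)(-8.35×10⁻⁹ C)(1/0.590 − 1/0.797) = 6.74×10⁻⁸ J.
v = √(2·6.74×10⁻⁸/0.0432) = 1.77×10⁻³ m/s.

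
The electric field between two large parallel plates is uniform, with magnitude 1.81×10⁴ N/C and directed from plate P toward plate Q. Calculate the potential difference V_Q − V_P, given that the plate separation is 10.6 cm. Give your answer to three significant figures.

-1920 V

In a uniform field, potential decreases in the direction of E: ΔV = −E·d for a displacement d parallel to E.
Going from P to Q is a displacement of 10.6 cm along the field, so V_Q − V_P = −Ed = -1920 V.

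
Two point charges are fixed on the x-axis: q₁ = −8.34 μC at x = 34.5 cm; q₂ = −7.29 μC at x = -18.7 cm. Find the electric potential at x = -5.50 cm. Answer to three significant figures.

The total potential is the scalar sum of each charge's contribution, V = Σ kqᵢ/rᵢ.
Distances from the field point to each charge: r₁ = 0.400 m, r₂ = 0.132 m.
V = k[(-8.34×10⁻⁶)/(0.400) + (-7.29×10⁻⁶)/(0.132)] = -6.84×10⁵ V.

-6.84×10⁵ V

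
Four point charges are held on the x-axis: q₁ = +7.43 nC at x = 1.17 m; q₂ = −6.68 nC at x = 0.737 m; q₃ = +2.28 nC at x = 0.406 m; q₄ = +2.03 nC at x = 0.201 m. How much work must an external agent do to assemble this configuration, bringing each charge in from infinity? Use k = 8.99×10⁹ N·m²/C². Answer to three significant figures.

The assembly work is the sum of pairwise potential energies, U = Σ_{i<j} kqᵢqⱼ/rᵢⱼ.
Pair separations: r₁₂ = 0.433 m, r₁₃ = 0.764 m, r₁₄ = 0.969 m, r₂₃ = 0.331 m, r₂₄ = 0.536 m, r₃₄ = 0.205 m.
Summing all 6 pair terms gives U = -1.13×10⁻⁶ J.

-1.13×10⁻⁶ J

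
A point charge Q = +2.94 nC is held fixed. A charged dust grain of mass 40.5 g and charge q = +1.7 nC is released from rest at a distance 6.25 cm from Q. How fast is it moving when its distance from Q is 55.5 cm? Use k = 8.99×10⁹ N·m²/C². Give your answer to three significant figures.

5.61×10⁻³ m/s

Only the electrostatic force acts, so mechanical energy is conserved: ½mv² = U₁ − U₂ = kQq(1/r₁ − 1/r₂).
U₁ − U₂ = (8.99×10⁹ N·m²/C²)(2.94×10⁻⁹ C)(1.70×10⁻⁹ C)(1/0.0625 − 1/0.555) = 6.38×10⁻⁷ J.
v = √(2·6.38×10⁻⁷/0.0405) = 5.61×10⁻³ m/s.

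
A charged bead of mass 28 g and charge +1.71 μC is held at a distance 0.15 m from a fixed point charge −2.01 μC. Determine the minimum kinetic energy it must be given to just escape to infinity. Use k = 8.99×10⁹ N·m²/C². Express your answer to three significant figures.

0.206 J

To just escape, total mechanical energy must reach zero at infinity: ½mv²_min + U = 0, so ½mv²_min = −U = |kQq|/r.
|U| = |kQq|/r = (8.99×10⁹ N·m²/C²)(2.01×10⁻⁶)(1.71×10⁻⁶)/(0.150) = 0.206 J.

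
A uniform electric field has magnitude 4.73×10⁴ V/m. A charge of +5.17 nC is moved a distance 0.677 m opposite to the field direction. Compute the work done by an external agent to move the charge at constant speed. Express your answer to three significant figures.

The potential change for a displacement 0.677 m opposite to the field direction is ΔV = +Ed = 3.20×10⁴ V.
W_ext = qΔV = 1.66×10⁻⁴ J.

1.66×10⁻⁴ J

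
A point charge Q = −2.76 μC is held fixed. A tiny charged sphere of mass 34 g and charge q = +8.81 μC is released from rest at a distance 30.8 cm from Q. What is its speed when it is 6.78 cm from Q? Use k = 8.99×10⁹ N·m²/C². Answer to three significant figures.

Only the electrostatic force acts, so mechanical energy is conserved: ½mv² = U₁ − U₂ = kQq(1/r₁ − 1/r₂).
U₁ − U₂ = (8.99×10⁹ N·m²/C²)(-2.76×10⁻⁶ C)(8.81×10⁻⁶ C)(1/0.308 − 1/0.0678) = 2.51 J.
v = √(2·2.51/0.0340) = 12.2 m/s.

12.2 m/s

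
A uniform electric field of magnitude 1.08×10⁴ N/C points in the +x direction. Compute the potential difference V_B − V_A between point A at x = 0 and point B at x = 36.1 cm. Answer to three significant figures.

-3900 V

In a uniform field, potential decreases in the direction of E: V_B − V_A = −E·Δx.
V_B − V_A = −(1.08×10⁴ V/m)(0.361 m) = -3900 V.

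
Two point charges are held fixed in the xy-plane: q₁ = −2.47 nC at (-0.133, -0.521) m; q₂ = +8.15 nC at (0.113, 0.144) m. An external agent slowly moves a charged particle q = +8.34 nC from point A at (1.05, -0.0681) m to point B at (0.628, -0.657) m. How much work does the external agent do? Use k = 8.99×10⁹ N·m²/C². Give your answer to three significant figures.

-8.77×10⁻⁸ J

For quasistatic motion the external work equals the change in potential energy: W_ext = qΔV = q(V_B − V_A).
At A: distances to the source charges are 1.27 m, 0.961 m; V_A = Σ kqᵢ/rᵢ = 58.7 V.
At B: distances to the source charges are 0.773 m, 0.952 m; V_B = Σ kqᵢ/rᵢ = 48.2 V.
ΔV = V_B − V_A = -10.5 V.
W_ext = qΔV = (8.34×10⁻⁹ C)(-10.5 V) = -8.77×10⁻⁸ J.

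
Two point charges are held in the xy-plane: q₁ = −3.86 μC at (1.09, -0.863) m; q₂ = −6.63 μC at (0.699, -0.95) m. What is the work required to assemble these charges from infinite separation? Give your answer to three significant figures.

The work to assemble the configuration equals its total potential energy, U = Σ kqᵢqⱼ/rᵢⱼ over all pairs.
Pair separations: r₁₂ = 0.401 m.
U = (0.574) = 0.574 J.

0.574 J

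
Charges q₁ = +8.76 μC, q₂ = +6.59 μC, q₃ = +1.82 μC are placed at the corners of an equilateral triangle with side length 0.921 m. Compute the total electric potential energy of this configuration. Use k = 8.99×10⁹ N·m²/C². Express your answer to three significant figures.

The assembly work is the sum of pairwise potential energies, U = Σ_{i<j} kqᵢqⱼ/rᵢⱼ.
All three pair separations equal the side length, 0.921 m.
U = (0.563) + (0.156) + (0.117) = 0.836 J.

0.836 J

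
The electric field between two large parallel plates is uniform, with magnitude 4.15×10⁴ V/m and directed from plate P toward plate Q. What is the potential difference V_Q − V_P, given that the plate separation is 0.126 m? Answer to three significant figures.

In a uniform field, potential decreases in the direction of E: ΔV = −E·d for a displacement d parallel to E.
Going from P to Q is a displacement of 0.126 m along the field, so V_Q − V_P = −Ed = -5230 V.

-5230 V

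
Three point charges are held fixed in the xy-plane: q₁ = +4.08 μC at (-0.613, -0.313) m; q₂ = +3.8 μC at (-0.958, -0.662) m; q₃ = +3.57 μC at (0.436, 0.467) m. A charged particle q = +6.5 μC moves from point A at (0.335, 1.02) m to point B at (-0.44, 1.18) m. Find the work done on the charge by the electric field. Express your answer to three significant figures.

0.162 J

The work done by the electric force is W_field = −ΔU = −q(V_B − V_A) = q(V_A − V_B).
At A: distances to the source charges are 1.64 m, 2.12 m, 0.562 m; V_A = Σ kqᵢ/rᵢ = 9.56×10⁴ V.
At B: distances to the source charges are 1.50 m, 1.91 m, 1.13 m; V_B = Σ kqᵢ/rᵢ = 7.07×10⁴ V.
ΔV = V_B − V_A = -2.49×10⁴ V.
W_field = −qΔV = −(6.50×10⁻⁶ C)(-2.49×10⁴ V) = 0.162 J.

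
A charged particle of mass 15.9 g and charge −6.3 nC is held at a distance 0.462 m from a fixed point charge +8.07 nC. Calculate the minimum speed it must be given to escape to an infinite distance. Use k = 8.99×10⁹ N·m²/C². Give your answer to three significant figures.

0.0112 m/s

To just escape, total mechanical energy must reach zero at infinity: ½mv²_min + U = 0, so ½mv²_min = −U = |kQq|/r.
|U| = |kQq|/r = (8.99×10⁹ N·m²/C²)(8.07×10⁻⁹)(6.30×10⁻⁹)/(0.462) = 9.89×10⁻⁷ J.
v_min = √(2|U|/m) = √(2·9.89×10⁻⁷/0.0159) = 0.0112 m/s.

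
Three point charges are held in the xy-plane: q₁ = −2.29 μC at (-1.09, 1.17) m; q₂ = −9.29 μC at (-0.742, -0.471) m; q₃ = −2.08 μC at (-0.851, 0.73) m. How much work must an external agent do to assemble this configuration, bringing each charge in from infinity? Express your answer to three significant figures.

The assembly work is the sum of pairwise potential energies, U = Σ_{i<j} kqᵢqⱼ/rᵢⱼ.
Pair separations: r₁₂ = 1.68 m, r₁₃ = 0.501 m, r₂₃ = 1.21 m.
U = (0.114) + (0.0855) + (0.144) = 0.344 J.

0.344 J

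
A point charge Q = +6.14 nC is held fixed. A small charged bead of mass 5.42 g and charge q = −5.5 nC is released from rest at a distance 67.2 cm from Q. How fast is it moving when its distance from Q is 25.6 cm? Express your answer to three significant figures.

Only the electrostatic force acts, so mechanical energy is conserved: ½mv² = U₁ − U₂ = kQq(1/r₁ − 1/r₂).
U₁ − U₂ = (8.99×10⁹ N·m²/C²)(6.14×10⁻⁹ C)(-5.50×10⁻⁹ C)(1/0.672 − 1/0.256) = 7.34×10⁻⁷ J.
v = √(2·7.34×10⁻⁷/5.42×10⁻³) = 0.0165 m/s.

0.0165 m/s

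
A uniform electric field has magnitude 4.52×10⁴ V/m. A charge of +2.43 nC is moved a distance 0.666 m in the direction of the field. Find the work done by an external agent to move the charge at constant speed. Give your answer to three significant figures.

The potential change for a displacement 0.666 m in the direction of the field is ΔV = −Ed = -3.01×10⁴ V.
W_ext = qΔV = -7.32×10⁻⁵ J.

-7.32×10⁻⁵ J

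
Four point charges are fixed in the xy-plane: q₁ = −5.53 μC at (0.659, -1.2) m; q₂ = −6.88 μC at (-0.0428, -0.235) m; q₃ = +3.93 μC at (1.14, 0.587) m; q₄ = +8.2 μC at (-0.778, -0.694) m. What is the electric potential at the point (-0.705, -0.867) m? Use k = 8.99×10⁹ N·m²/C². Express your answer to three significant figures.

3.05×10⁵ V

The total potential is the scalar sum of each charge's contribution, V = Σ kqᵢ/rᵢ.
Distances from the field point to each charge: r₁ = 1.40 m, r₂ = 0.915 m, r₃ = 2.35 m, r₄ = 0.188 m.
V = k[(-5.53×10⁻⁶)/(1.40) + (-6.88×10⁻⁶)/(0.915) + (3.93×10⁻⁶)/(2.35) + (8.20×10⁻⁶)/(0.188)] = 3.05×10⁵ V.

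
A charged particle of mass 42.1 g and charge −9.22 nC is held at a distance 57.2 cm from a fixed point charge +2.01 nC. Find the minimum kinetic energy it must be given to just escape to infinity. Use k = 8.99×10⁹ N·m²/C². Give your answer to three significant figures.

To just escape, total mechanical energy must reach zero at infinity: ½mv²_min + U = 0, so ½mv²_min = −U = |kQq|/r.
|U| = |kQq|/r = (8.99×10⁹ N·m²/C²)(2.01×10⁻⁹)(9.22×10⁻⁹)/(0.572) = 2.91×10⁻⁷ J.

2.91×10⁻⁷ J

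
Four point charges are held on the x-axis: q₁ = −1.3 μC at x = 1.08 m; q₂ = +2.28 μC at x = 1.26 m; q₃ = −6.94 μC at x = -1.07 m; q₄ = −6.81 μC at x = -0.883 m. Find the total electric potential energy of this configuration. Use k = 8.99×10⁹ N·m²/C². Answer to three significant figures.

2.08 J

The work to assemble the configuration equals its total potential energy, U = Σ kqᵢqⱼ/rᵢⱼ over all pairs.
Pair separations: r₁₂ = 0.180 m, r₁₃ = 2.15 m, r₁₄ = 1.96 m, r₂₃ = 2.33 m, r₂₄ = 2.14 m, r₃₄ = 0.187 m.
Summing all 6 pair terms gives U = 2.08 J.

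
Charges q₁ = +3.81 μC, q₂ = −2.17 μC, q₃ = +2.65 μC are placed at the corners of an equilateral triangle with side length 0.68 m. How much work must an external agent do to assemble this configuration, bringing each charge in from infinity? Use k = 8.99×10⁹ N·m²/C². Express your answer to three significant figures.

-0.0518 J

The work to assemble the configuration equals its total potential energy, U = Σ kqᵢqⱼ/rᵢⱼ over all pairs.
All three pair separations equal the side length, 0.680 m.
U = (-0.109) + (0.133) + (-0.0760) = -0.0518 J.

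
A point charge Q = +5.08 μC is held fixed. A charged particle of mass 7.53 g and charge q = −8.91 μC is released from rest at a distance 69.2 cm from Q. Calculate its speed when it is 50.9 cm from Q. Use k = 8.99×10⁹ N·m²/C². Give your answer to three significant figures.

7.49 m/s

Only the electrostatic force acts, so mechanical energy is conserved: ½mv² = U₁ − U₂ = kQq(1/r₁ − 1/r₂).
U₁ − U₂ = (8.99×10⁹ N·m²/C²)(5.08×10⁻⁶ C)(-8.91×10⁻⁶ C)(1/0.692 − 1/0.509) = 0.211 J.
v = √(2·0.211/7.53×10⁻³) = 7.49 m/s.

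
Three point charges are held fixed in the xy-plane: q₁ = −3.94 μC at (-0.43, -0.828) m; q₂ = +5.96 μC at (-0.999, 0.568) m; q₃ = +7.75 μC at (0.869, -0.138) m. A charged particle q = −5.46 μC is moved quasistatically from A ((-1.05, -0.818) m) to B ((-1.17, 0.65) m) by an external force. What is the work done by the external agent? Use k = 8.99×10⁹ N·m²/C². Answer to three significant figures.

For quasistatic motion the external work equals the change in potential energy: W_ext = qΔV = q(V_B − V_A).
At A: distances to the source charges are 0.620 m, 1.39 m, 2.04 m; V_A = Σ kqᵢ/rᵢ = 1.57×10⁴ V.
At B: distances to the source charges are 1.65 m, 0.190 m, 2.19 m; V_B = Σ kqᵢ/rᵢ = 2.93×10⁵ V.
ΔV = V_B − V_A = 2.77×10⁵ V.
W_ext = qΔV = (-5.46×10⁻⁶ C)(2.77×10⁵ V) = -1.51 J.

-1.51 J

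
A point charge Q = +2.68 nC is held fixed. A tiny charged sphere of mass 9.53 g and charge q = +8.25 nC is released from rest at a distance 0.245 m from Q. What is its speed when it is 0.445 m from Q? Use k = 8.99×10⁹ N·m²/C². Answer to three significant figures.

Only the electrostatic force acts, so mechanical energy is conserved: ½mv² = U₁ − U₂ = kQq(1/r₁ − 1/r₂).
U₁ − U₂ = (8.99×10⁹ N·m²/C²)(2.68×10⁻⁹ C)(8.25×10⁻⁹ C)(1/0.245 − 1/0.445) = 3.65×10⁻⁷ J.
v = √(2·3.65×10⁻⁷/9.53×10⁻³) = 8.75×10⁻³ m/s.

8.75×10⁻³ m/s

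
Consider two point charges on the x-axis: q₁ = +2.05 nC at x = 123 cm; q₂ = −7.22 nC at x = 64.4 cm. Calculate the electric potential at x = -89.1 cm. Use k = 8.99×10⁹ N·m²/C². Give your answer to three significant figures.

-33.6 V

The total potential is the scalar sum of each charge's contribution, V = Σ kqᵢ/rᵢ.
Distances from the field point to each charge: r₁ = 2.12 m, r₂ = 1.53 m.
V = k[(2.05×10⁻⁹)/(2.12) + (-7.22×10⁻⁹)/(1.53)] = -33.6 V.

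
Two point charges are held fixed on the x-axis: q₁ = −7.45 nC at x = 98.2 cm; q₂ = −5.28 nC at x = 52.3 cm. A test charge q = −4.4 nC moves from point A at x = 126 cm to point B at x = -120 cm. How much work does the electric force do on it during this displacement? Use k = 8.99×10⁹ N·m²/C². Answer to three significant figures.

The work done by the electric force is W_field = −ΔU = −q(V_B − V_A) = q(V_A − V_B).
At A: distances to the source charges are 0.278 m, 0.737 m; V_A = Σ kqᵢ/rᵢ = -305 V.
At B: distances to the source charges are 2.18 m, 1.72 m; V_B = Σ kqᵢ/rᵢ = -58.2 V.
ΔV = V_B − V_A = 247 V.
W_field = −qΔV = −(-4.40×10⁻⁹ C)(247 V) = 1.09×10⁻⁶ J.

1.09×10⁻⁶ J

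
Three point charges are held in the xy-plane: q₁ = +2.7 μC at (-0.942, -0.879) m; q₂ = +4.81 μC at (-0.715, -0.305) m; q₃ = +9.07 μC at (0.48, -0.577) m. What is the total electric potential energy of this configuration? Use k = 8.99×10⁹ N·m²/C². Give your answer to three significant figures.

0.661 J

The work to assemble the configuration equals its total potential energy, U = Σ kqᵢqⱼ/rᵢⱼ over all pairs.
Pair separations: r₁₂ = 0.617 m, r₁₃ = 1.45 m, r₂₃ = 1.23 m.
U = (0.189) + (0.151) + (0.320) = 0.661 J.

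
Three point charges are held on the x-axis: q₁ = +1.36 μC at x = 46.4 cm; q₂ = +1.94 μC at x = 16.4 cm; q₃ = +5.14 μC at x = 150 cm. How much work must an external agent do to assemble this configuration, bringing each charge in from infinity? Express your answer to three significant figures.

0.207 J

The work to assemble the configuration equals its total potential energy, U = Σ kqᵢqⱼ/rᵢⱼ over all pairs.
Pair separations: r₁₂ = 0.300 m, r₁₃ = 1.04 m, r₂₃ = 1.34 m.
U = (0.0791) + (0.0607) + (0.0671) = 0.207 J.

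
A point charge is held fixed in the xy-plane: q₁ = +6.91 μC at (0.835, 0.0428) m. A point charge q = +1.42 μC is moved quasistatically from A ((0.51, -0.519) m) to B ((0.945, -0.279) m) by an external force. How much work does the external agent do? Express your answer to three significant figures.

0.123 J

For quasistatic motion the external work equals the change in potential energy: W_ext = qΔV = q(V_B − V_A).
At A: distance to the source charge is 0.649 m; V_A = kq₁/r = 9.57×10⁴ V.
At B: distance to the source charge is 0.340 m; V_B = kq₁/r = 1.83×10⁵ V.
ΔV = V_B − V_A = 8.70×10⁴ V.
W_ext = qΔV = (1.42×10⁻⁶ C)(8.70×10⁴ V) = 0.123 J.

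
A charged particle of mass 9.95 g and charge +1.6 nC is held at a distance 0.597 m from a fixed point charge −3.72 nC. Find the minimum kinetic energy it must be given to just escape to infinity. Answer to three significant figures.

8.96×10⁻⁸ J

To just escape, total mechanical energy must reach zero at infinity: ½mv²_min + U = 0, so ½mv²_min = −U = |kQq|/r.
|U| = |kQq|/r = (8.99×10⁹ N·m²/C²)(3.72×10⁻⁹)(1.60×10⁻⁹)/(0.597) = 8.96×10⁻⁸ J.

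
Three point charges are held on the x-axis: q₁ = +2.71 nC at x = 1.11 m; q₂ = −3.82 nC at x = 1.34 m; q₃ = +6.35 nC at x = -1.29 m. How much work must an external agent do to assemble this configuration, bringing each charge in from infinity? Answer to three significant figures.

The assembly work is the sum of pairwise potential energies, U = Σ_{i<j} kqᵢqⱼ/rᵢⱼ.
Pair separations: r₁₂ = 0.230 m, r₁₃ = 2.40 m, r₂₃ = 2.63 m.
U = (-4.05×10⁻⁷) + (6.45×10⁻⁸) + (-8.29×10⁻⁸) = -4.23×10⁻⁷ J.

-4.23×10⁻⁷ J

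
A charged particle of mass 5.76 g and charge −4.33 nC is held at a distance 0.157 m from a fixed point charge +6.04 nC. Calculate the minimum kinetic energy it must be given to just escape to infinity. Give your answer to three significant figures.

1.50×10⁻⁶ J

To just escape, total mechanical energy must reach zero at infinity: ½mv²_min + U = 0, so ½mv²_min = −U = |kQq|/r.
|U| = |kQq|/r = (8.99×10⁹ N·m²/C²)(6.04×10⁻⁹)(4.33×10⁻⁹)/(0.157) = 1.50×10⁻⁶ J.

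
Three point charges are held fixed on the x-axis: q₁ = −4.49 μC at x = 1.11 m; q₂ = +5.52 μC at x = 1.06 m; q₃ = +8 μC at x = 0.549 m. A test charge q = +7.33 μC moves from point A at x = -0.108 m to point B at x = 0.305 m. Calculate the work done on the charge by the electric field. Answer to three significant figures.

The work done by the electric force is W_field = −ΔU = −q(V_B − V_A) = q(V_A − V_B).
At A: distances to the source charges are 1.22 m, 1.17 m, 0.657 m; V_A = Σ kqᵢ/rᵢ = 1.19×10⁵ V.
At B: distances to the source charges are 0.805 m, 0.755 m, 0.244 m; V_B = Σ kqᵢ/rᵢ = 3.10×10⁵ V.
ΔV = V_B − V_A = 1.92×10⁵ V.
W_field = −qΔV = −(7.33×10⁻⁶ C)(1.92×10⁵ V) = -1.40 J.

-1.40 J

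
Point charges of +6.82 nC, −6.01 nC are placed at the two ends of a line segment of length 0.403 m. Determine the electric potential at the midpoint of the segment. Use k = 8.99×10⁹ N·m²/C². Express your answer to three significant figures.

Electric potential is a scalar, so the contributions from each charge add algebraically: V = Σ kqᵢ/rᵢ.
Each charge is 0.202 m from the midpoint.
V = k[(6.82×10⁻⁹)/(0.202) + (-6.01×10⁻⁹)/(0.202)] = 36.1 V.

36.1 V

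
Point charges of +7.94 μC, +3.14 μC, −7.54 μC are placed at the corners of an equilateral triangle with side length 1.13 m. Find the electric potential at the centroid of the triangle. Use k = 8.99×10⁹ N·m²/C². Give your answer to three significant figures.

4.88×10⁴ V

Electric potential is a scalar, so the contributions from each charge add algebraically: V = Σ kqᵢ/rᵢ.
The distance from each vertex to the centroid is a/√3 = 0.652 m.
V = k[(7.94×10⁻⁶)/(0.652) + (3.14×10⁻⁶)/(0.652) + (-7.54×10⁻⁶)/(0.652)] = 4.88×10⁴ V.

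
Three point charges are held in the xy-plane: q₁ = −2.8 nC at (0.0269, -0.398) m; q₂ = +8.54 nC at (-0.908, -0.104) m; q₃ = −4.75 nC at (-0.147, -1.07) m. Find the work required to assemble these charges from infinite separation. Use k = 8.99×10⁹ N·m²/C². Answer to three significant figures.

The assembly work is the sum of pairwise potential energies, U = Σ_{i<j} kqᵢqⱼ/rᵢⱼ.
Pair separations: r₁₂ = 0.980 m, r₁₃ = 0.694 m, r₂₃ = 1.23 m.
U = (-2.19×10⁻⁷) + (1.72×10⁻⁷) + (-2.97×10⁻⁷) = -3.44×10⁻⁷ J.

-3.44×10⁻⁷ J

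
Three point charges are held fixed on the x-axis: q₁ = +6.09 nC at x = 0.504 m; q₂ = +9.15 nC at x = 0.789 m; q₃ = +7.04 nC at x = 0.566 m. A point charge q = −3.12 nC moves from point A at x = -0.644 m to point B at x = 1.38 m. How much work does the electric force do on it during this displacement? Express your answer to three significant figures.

The work done by the electric force is W_field = −ΔU = −q(V_B − V_A) = q(V_A − V_B).
At A: distances to the source charges are 1.15 m, 1.43 m, 1.21 m; V_A = Σ kqᵢ/rᵢ = 157 V.
At B: distances to the source charges are 0.876 m, 0.591 m, 0.814 m; V_B = Σ kqᵢ/rᵢ = 279 V.
ΔV = V_B − V_A = 122 V.
W_field = −qΔV = −(-3.12×10⁻⁹ C)(122 V) = 3.81×10⁻⁷ J.

3.81×10⁻⁷ J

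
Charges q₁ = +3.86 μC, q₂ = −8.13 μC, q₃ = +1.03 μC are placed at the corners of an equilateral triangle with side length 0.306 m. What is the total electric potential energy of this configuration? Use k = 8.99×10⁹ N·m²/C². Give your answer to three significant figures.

The assembly work is the sum of pairwise potential energies, U = Σ_{i<j} kqᵢqⱼ/rᵢⱼ.
All three pair separations equal the side length, 0.306 m.
U = (-0.922) + (0.117) + (-0.246) = -1.05 J.

-1.05 J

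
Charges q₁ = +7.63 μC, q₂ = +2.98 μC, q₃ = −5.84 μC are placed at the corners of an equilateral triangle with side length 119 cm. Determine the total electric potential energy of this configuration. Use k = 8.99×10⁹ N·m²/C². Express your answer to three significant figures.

The work to assemble the configuration equals its total potential energy, U = Σ kqᵢqⱼ/rᵢⱼ over all pairs.
All three pair separations equal the side length, 1.19 m.
U = (0.172) + (-0.337) + (-0.131) = -0.296 J.

-0.296 J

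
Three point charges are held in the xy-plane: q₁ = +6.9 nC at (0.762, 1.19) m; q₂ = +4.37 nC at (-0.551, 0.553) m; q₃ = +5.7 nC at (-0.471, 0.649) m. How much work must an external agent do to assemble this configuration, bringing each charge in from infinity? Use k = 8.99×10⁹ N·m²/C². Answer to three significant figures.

2.24×10⁻⁶ J

The work to assemble the configuration equals its total potential energy, U = Σ kqᵢqⱼ/rᵢⱼ over all pairs.
Pair separations: r₁₂ = 1.46 m, r₁₃ = 1.35 m, r₂₃ = 0.125 m.
U = (1.86×10⁻⁷) + (2.63×10⁻⁷) + (1.79×10⁻⁶) = 2.24×10⁻⁶ J.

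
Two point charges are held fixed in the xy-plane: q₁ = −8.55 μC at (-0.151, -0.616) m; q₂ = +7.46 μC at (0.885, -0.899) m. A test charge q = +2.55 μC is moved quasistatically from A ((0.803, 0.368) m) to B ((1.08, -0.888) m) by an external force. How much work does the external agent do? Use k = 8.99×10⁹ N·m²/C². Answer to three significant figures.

For quasistatic motion the external work equals the change in potential energy: W_ext = qΔV = q(V_B − V_A).
At A: distances to the source charges are 1.37 m, 1.27 m; V_A = Σ kqᵢ/rᵢ = -3260 V.
At B: distances to the source charges are 1.26 m, 0.195 m; V_B = Σ kqᵢ/rᵢ = 2.82×10⁵ V.
ΔV = V_B − V_A = 2.86×10⁵ V.
W_ext = qΔV = (2.55×10⁻⁶ C)(2.86×10⁵ V) = 0.728 J.

0.728 J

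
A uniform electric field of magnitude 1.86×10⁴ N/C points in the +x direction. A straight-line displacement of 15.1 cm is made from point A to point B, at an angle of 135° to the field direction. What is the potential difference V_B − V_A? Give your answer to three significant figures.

Only the component of displacement along E changes the potential: ΔV = −E·d·cosθ.
ΔV = −(1.86×10⁴ V/m)(0.151 m)cos135° = 1990 V.

1990 V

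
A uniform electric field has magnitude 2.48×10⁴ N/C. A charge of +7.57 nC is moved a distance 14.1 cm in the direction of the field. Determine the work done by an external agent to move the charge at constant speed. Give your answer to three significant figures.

The potential change for a displacement 14.1 cm in the direction of the field is ΔV = −Ed = -3500 V.
W_ext = qΔV = -2.65×10⁻⁵ J.

-2.65×10⁻⁵ J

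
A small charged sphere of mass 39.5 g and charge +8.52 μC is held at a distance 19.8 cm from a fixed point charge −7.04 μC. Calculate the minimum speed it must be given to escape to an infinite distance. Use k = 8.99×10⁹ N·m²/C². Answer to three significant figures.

To just escape, total mechanical energy must reach zero at infinity: ½mv²_min + U = 0, so ½mv²_min = −U = |kQq|/r.
|U| = |kQq|/r = (8.99×10⁹ N·m²/C²)(7.04×10⁻⁶)(8.52×10⁻⁶)/(0.198) = 2.72 J.
v_min = √(2|U|/m) = √(2·2.72/0.0395) = 11.7 m/s.

11.7 m/s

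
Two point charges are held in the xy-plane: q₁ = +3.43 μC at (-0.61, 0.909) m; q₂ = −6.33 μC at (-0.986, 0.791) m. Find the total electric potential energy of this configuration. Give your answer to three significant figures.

The work to assemble the configuration equals its total potential energy, U = Σ kqᵢqⱼ/rᵢⱼ over all pairs.
Pair separations: r₁₂ = 0.394 m.
U = (-0.495) = -0.495 J.

-0.495 J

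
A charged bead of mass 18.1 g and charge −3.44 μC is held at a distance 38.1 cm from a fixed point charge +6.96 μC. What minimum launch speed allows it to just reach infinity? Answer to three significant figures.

7.90 m/s

To just escape, total mechanical energy must reach zero at infinity: ½mv²_min + U = 0, so ½mv²_min = −U = |kQq|/r.
|U| = |kQq|/r = (8.99×10⁹ N·m²/C²)(6.96×10⁻⁶)(3.44×10⁻⁶)/(0.381) = 0.565 J.
v_min = √(2|U|/m) = √(2·0.565/0.0181) = 7.90 m/s.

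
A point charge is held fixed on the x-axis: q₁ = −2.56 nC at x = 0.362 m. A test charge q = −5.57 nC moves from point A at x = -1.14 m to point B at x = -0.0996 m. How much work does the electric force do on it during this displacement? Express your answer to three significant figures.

The work done by the electric force is W_field = −ΔU = −q(V_B − V_A) = q(V_A − V_B).
At A: distance to the source charge is 1.50 m; V_A = kq₁/r = -15.3 V.
At B: distance to the source charge is 0.462 m; V_B = kq₁/r = -49.9 V.
ΔV = V_B − V_A = -34.5 V.
W_field = −qΔV = −(-5.57×10⁻⁹ C)(-34.5 V) = -1.92×10⁻⁷ J.

-1.92×10⁻⁷ J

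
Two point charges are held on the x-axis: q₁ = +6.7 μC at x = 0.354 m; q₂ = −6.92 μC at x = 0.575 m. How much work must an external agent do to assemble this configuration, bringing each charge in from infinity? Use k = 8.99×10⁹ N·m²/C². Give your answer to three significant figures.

The work to assemble the configuration equals its total potential energy, U = Σ kqᵢqⱼ/rᵢⱼ over all pairs.
Pair separations: r₁₂ = 0.221 m.
U = (-1.89) = -1.89 J.

-1.89 J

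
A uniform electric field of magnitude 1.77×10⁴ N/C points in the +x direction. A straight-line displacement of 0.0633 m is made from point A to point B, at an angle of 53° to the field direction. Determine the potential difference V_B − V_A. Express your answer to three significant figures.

Only the component of displacement along E changes the potential: ΔV = −E·d·cosθ.
ΔV = −(1.77×10⁴ V/m)(0.0633 m)cos53° = -674 V.

-674 V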